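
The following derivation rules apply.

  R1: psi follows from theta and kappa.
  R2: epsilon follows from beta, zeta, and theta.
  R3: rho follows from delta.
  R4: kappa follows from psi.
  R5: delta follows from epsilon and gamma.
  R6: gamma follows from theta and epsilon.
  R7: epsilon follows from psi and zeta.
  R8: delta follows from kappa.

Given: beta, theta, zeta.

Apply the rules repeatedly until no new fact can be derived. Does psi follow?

No

psi would need theta and kappa (R1), but kappa is never established.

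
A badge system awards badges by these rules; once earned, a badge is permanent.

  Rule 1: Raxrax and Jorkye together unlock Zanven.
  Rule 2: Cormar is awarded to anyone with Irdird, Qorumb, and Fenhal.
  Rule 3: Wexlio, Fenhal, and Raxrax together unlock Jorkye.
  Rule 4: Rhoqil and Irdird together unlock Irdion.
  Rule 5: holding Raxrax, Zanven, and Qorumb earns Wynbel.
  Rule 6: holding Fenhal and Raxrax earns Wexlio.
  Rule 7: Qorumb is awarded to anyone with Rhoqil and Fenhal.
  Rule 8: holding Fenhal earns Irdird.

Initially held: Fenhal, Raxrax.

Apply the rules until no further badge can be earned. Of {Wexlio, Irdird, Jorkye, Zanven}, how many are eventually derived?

With Fenhal and Raxrax, Wexlio is earned (Rule 6).
With Fenhal, Irdird is earned (Rule 8).
With Wexlio, Fenhal, and Raxrax, Jorkye is earned (Rule 3).
With Raxrax and Jorkye, Zanven is earned (Rule 1).
Wexlio: reached.
Irdird: reached.
Jorkye: reached.
Zanven: reached.
All 4 are reached.

4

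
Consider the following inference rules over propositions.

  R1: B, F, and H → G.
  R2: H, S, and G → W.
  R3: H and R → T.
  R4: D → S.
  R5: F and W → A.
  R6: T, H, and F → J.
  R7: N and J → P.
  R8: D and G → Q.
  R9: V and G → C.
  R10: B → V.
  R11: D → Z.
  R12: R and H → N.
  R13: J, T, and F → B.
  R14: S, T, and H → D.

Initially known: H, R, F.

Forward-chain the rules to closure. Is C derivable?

H and R hold, so T follows (R3).
From T, H, and F, R6 gives J.
J, T, and F hold, so B follows (R13).
From B, F, and H, R1 gives G.
From B, R10 gives V.
From V and G, R9 gives C.

Yes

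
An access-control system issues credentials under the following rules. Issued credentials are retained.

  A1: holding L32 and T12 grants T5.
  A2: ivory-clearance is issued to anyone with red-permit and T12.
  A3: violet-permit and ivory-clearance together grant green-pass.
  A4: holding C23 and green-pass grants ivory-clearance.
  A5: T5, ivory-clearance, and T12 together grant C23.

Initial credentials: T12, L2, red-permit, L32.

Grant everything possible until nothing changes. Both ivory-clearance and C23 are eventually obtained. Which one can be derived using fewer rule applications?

ivory-clearance

ivory-clearance: Holding red-permit and T12 grants ivory-clearance (A2). [1 rule application]
C23: Holding L32 and T12 grants T5 (A1). Holding red-permit and T12 grants ivory-clearance (A2). Holding T5, ivory-clearance, and T12 grants C23 (A5). [3 rule applications]
ivory-clearance needs fewer.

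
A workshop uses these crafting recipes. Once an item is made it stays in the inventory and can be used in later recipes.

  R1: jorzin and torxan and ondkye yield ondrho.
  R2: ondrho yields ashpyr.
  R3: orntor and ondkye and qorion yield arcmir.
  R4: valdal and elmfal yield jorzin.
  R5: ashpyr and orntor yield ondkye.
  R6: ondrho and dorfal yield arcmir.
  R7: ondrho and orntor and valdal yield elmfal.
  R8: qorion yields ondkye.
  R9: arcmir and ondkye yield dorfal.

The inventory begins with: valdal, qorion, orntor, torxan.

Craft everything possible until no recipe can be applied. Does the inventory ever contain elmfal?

No

elmfal would need ondrho, orntor, and valdal (R7), but ondrho is never obtained.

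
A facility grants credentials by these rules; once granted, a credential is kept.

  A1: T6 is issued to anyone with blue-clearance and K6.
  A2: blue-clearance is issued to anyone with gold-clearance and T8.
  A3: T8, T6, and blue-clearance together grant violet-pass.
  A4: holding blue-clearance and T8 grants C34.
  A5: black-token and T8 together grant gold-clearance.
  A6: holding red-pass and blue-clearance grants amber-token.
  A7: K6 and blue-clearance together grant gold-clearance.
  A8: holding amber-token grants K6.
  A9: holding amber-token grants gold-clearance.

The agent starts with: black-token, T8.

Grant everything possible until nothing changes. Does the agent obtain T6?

No

T6 would need blue-clearance and K6 (A1), but K6 is never granted.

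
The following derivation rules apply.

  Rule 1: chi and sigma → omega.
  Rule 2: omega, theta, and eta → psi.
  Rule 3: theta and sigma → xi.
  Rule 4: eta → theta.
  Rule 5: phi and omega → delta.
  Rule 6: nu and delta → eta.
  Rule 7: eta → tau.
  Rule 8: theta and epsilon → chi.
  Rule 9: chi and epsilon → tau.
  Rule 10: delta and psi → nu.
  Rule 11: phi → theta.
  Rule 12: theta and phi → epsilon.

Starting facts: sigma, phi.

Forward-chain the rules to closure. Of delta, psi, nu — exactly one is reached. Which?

phi holds, so theta follows (Rule 11).
From theta and phi, Rule 12 gives epsilon.
From theta and epsilon, Rule 8 gives chi.
chi and sigma hold, so omega follows (Rule 1).
phi and omega hold, so delta follows (Rule 5).
nu would need delta and psi (Rule 10), but psi is never established. psi would need omega, theta, and eta (Rule 2), but eta is never established.

delta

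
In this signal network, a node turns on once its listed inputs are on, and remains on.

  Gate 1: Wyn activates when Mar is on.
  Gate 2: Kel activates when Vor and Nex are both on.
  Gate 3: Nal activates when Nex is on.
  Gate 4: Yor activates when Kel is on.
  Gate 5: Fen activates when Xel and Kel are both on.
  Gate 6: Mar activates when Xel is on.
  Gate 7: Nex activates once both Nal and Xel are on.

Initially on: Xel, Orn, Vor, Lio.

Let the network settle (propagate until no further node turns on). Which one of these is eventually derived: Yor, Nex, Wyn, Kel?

Wyn

Gate 6: Xel on → Mar on.
Gate 1: Mar on → Wyn on.
Nex would need Nal and Xel (Gate 7), but Nal never turns on. Yor would need Kel (Gate 4), but Kel never turns on. Kel would need Vor and Nex (Gate 2), but Nex never turns on.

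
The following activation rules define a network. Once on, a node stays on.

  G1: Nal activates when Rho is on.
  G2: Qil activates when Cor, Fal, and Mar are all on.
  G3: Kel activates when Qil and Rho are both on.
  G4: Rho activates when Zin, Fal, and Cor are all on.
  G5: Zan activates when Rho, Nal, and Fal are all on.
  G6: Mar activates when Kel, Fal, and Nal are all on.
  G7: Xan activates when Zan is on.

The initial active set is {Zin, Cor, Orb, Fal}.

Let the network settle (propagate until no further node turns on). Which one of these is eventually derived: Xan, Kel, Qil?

Zin, Fal, and Cor are on, so Rho activates (G4).
G1: Rho on → Nal on.
Rho, Nal, and Fal are on, so Zan activates (G5).
Zan is on, so Xan activates (G7).
Kel would need Qil and Rho (G3), but Qil never turns on. Qil would need Cor, Fal, and Mar (G2), but Mar never turns on.

Xan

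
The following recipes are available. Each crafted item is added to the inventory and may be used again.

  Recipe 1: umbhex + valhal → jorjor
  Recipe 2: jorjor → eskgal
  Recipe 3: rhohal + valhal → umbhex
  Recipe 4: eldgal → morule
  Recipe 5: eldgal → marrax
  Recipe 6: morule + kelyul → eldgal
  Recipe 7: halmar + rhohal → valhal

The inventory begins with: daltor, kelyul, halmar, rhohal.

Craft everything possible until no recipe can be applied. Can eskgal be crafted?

Using Recipe 7, halmar and rhohal make valhal.
Using Recipe 3, rhohal and valhal make umbhex.
Using Recipe 1, umbhex and valhal make jorjor.
Using Recipe 2, jorjor makes eskgal.

Yes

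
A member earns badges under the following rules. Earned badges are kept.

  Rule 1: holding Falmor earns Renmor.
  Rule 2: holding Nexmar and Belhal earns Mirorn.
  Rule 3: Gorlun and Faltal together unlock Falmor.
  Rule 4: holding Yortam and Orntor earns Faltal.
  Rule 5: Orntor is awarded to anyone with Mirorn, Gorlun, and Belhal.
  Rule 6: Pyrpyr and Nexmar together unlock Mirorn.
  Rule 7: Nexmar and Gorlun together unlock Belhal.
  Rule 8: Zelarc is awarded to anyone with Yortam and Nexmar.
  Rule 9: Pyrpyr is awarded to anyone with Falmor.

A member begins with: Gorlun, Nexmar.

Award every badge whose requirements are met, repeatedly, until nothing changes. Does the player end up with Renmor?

No

Renmor would need Falmor (Rule 1), but Falmor is never earned.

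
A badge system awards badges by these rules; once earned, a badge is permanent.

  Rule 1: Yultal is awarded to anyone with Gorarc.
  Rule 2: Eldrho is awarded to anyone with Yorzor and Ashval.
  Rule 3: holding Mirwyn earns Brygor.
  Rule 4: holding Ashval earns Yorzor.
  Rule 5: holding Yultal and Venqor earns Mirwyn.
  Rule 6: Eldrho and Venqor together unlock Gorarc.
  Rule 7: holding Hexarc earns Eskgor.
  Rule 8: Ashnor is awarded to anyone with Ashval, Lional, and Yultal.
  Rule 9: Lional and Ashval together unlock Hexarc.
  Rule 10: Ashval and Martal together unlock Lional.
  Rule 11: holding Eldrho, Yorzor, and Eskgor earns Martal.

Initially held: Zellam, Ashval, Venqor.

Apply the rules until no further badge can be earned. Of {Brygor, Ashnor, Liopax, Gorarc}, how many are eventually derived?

With Ashval, Yorzor is earned (Rule 4).
With Yorzor and Ashval, Eldrho is earned (Rule 2).
With Eldrho and Venqor, Gorarc is earned (Rule 6).
With Gorarc, Yultal is earned (Rule 1).
With Yultal and Venqor, Mirwyn is earned (Rule 5).
With Mirwyn, Brygor is earned (Rule 3).
Brygor: reached.
Ashnor would need Ashval, Lional, and Yultal (Rule 8), but Lional is never earned.
No rule produces Liopax, and it is not given.
Gorarc: reached.
Reached: Brygor and Gorarc — 2 of the 4.

2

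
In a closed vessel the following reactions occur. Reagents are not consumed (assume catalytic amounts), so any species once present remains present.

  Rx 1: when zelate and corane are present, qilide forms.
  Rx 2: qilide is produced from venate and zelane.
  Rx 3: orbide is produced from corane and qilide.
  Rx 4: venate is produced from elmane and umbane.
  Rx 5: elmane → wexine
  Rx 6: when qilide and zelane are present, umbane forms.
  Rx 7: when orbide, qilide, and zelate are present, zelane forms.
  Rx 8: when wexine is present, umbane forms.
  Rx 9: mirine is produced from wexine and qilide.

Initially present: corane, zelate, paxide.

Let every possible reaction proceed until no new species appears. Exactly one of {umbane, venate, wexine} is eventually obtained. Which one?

umbane

zelate and corane present → qilide forms (Rx 1).
corane and qilide present → orbide forms (Rx 3).
orbide, qilide, and zelate present → zelane forms (Rx 7).
qilide and zelane present → umbane forms (Rx 6).
wexine would need elmane (Rx 5), but elmane never forms. venate would need elmane and umbane (Rx 4), but elmane never forms.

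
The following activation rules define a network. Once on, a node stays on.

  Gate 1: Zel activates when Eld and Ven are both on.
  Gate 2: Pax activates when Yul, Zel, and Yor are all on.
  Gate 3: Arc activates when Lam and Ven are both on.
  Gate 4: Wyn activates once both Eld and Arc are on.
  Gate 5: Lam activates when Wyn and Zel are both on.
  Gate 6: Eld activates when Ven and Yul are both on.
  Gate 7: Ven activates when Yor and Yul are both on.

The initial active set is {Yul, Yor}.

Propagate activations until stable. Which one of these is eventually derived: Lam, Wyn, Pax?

Gate 7: Yor and Yul on → Ven on.
Gate 6: Ven and Yul on → Eld on.
Gate 1: Eld and Ven on → Zel on.
Gate 2: Yul, Zel, and Yor on → Pax on.
Wyn would need Eld and Arc (Gate 4), but Arc never turns on. Lam would need Wyn and Zel (Gate 5), but Wyn never turns on.

Pax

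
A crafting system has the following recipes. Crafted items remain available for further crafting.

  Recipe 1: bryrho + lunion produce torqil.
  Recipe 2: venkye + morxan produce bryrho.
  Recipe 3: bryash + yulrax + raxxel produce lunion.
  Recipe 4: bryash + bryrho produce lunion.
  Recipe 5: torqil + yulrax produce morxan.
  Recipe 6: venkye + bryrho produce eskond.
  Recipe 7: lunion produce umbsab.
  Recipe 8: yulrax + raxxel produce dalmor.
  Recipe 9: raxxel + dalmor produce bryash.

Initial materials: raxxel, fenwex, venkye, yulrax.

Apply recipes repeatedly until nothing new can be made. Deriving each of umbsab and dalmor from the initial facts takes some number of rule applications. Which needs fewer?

dalmor: yulrax + raxxel → dalmor (Recipe 8). [1 rule application]
umbsab: yulrax + raxxel → dalmor (Recipe 8). raxxel + dalmor → bryash (Recipe 9). bryash + yulrax + raxxel → lunion (Recipe 3). Using Recipe 7, lunion makes umbsab. [4 rule applications]
dalmor needs fewer.

dalmor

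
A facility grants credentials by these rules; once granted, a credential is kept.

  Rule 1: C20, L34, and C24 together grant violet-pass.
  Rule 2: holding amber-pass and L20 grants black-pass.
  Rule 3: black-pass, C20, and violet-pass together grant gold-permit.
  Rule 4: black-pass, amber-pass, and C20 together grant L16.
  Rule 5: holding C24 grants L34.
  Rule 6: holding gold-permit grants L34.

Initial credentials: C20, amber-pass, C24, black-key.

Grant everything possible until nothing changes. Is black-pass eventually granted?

No

black-pass would need amber-pass and L20 (Rule 2), but L20 is never granted.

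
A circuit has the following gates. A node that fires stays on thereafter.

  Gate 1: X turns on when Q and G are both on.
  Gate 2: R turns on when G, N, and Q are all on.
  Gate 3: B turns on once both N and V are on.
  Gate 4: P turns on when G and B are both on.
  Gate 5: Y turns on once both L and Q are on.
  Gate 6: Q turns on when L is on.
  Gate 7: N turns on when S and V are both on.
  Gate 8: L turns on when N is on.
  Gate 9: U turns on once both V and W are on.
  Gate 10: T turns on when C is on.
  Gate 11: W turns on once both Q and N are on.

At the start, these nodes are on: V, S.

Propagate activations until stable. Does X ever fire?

No

X would need Q and G (Gate 1), but G never turns on.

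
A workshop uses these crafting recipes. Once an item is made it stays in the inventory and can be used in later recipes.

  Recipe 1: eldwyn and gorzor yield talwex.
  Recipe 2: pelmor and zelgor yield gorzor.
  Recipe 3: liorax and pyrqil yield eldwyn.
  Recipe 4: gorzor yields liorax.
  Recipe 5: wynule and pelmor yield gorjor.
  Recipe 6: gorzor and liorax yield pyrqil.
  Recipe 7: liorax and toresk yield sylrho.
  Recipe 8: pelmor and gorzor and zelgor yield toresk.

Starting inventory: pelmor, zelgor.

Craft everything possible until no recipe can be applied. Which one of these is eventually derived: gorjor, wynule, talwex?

talwex

pelmor and zelgor → gorzor (Recipe 2).
Using Recipe 4, gorzor makes liorax.
gorzor and liorax → pyrqil (Recipe 6).
liorax and pyrqil → eldwyn (Recipe 3).
eldwyn and gorzor → talwex (Recipe 1).
No rule produces wynule, and it is not given. gorjor would need wynule and pelmor (Recipe 5), but wynule is never obtained.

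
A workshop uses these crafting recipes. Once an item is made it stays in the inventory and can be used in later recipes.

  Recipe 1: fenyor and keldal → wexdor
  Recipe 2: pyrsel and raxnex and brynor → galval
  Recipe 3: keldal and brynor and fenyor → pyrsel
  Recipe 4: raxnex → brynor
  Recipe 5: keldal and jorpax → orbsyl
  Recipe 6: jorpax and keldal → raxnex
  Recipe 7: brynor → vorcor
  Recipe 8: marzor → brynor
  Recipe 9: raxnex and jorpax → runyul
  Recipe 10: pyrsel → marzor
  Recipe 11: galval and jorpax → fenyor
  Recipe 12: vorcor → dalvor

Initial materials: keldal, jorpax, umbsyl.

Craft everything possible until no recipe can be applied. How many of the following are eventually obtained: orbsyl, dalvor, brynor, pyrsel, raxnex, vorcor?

Using Recipe 6, jorpax and keldal make raxnex.
Using Recipe 5, keldal and jorpax make orbsyl.
raxnex → brynor (Recipe 4).
Using Recipe 7, brynor makes vorcor.
Using Recipe 12, vorcor makes dalvor.
orbsyl: reached.
dalvor: reached.
brynor: reached.
pyrsel would need keldal, brynor, and fenyor (Recipe 3), but fenyor is never obtained.
raxnex: reached.
vorcor: reached.
Reached: orbsyl, dalvor, brynor, raxnex, and vorcor — 5 of the 6.

5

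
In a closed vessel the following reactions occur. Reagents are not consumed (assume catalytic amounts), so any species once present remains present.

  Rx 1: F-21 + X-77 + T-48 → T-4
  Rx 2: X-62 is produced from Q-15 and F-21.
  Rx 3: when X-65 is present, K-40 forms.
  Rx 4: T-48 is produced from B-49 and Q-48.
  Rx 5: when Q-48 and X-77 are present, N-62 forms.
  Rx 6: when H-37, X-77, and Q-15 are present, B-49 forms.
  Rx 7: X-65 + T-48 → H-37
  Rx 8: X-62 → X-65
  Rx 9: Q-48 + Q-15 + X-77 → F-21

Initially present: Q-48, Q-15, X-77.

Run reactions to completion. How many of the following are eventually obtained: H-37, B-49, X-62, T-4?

Q-48, Q-15, and X-77 present → F-21 forms (Rx 9).
Q-15 and F-21 present → X-62 forms (Rx 2).
H-37 would need X-65 and T-48 (Rx 7), but T-48 never forms.
B-49 would need H-37, X-77, and Q-15 (Rx 6), but H-37 never forms.
X-62: reached.
T-4 would need F-21, X-77, and T-48 (Rx 1), but T-48 never forms.
Reached: X-62 — 1 of the 4.

1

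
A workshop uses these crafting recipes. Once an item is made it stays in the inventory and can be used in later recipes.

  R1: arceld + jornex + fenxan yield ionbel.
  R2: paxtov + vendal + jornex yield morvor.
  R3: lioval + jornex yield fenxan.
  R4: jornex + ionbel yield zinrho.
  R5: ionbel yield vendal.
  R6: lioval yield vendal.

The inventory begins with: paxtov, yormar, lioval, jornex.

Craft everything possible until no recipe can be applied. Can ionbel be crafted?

No

ionbel would need arceld, jornex, and fenxan (R1), but arceld is never obtained.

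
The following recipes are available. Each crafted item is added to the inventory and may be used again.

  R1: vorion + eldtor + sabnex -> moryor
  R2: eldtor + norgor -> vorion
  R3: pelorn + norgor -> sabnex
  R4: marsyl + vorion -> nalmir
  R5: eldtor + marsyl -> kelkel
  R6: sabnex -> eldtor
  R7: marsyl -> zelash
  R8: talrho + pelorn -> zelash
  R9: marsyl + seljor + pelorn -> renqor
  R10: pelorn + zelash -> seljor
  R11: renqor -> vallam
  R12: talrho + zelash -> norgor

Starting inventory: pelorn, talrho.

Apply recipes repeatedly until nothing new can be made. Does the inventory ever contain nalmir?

No

nalmir would need marsyl and vorion (R4), but marsyl is never obtained.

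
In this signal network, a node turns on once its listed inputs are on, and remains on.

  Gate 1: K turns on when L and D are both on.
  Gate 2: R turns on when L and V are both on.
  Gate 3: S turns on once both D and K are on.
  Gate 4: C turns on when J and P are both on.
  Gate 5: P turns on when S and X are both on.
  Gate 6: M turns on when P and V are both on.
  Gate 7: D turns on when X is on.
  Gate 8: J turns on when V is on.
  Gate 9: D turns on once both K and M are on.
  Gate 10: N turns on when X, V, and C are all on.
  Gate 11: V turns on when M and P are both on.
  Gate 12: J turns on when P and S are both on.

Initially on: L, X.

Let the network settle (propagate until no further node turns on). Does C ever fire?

Yes

X is on, so D turns on (Gate 7).
Gate 1: L and D on → K on.
Gate 3: D and K on → S on.
Gate 5: S and X on → P on.
Gate 12: P and S on → J on.
J and P are on, so C turns on (Gate 4).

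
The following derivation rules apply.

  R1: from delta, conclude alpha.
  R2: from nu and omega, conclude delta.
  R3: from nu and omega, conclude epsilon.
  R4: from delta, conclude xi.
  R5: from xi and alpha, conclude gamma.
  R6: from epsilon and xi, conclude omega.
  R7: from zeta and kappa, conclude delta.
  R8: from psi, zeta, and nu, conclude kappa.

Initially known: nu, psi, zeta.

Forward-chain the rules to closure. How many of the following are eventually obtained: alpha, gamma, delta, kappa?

4

From psi, zeta, and nu, R8 gives kappa.
From zeta and kappa, R7 gives delta.
delta holds, so xi follows (R4).
delta holds, so alpha follows (R1).
xi and alpha hold, so gamma follows (R5).
alpha: reached.
gamma: reached.
delta: reached.
kappa: reached.
All 4 are reached.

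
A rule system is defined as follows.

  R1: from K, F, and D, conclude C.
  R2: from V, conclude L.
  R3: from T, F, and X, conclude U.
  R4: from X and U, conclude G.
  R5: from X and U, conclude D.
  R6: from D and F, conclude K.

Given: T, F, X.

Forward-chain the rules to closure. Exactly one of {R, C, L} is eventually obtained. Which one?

C

From T, F, and X, R3 gives U.
From X and U, R5 gives D.
D and F hold, so K follows (R6).
K, F, and D hold, so C follows (R1).
No rule produces R, and it is not given. L would need V (R2), but V is never established.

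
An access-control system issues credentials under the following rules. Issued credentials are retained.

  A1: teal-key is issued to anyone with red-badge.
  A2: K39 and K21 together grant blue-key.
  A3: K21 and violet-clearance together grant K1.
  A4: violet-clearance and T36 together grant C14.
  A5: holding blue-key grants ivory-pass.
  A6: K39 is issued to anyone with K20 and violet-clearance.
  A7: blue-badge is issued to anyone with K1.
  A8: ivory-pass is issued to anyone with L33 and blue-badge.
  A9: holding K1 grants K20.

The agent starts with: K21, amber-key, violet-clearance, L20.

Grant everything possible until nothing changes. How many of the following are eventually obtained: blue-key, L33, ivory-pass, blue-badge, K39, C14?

Holding K21 and violet-clearance grants K1 (A3).
Holding K1 grants blue-badge (A7).
Holding K1 grants K20 (A9).
Holding K20 and violet-clearance grants K39 (A6).
Holding K39 and K21 grants blue-key (A2).
Holding blue-key grants ivory-pass (A5).
blue-key: reached.
No rule produces L33, and it is not given.
ivory-pass: reached.
blue-badge: reached.
K39: reached.
C14 would need violet-clearance and T36 (A4), but T36 is never granted.
Reached: blue-key, ivory-pass, blue-badge, and K39 — 4 of the 6.

4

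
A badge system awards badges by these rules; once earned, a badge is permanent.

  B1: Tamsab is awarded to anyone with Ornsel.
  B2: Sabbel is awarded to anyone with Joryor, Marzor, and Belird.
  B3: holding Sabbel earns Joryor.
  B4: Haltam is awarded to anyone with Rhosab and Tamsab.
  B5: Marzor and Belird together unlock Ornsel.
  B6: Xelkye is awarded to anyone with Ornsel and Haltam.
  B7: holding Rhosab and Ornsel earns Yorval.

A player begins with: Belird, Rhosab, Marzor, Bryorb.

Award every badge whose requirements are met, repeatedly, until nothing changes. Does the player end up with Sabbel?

No

Sabbel would need Joryor, Marzor, and Belird (B2), but Joryor is never earned.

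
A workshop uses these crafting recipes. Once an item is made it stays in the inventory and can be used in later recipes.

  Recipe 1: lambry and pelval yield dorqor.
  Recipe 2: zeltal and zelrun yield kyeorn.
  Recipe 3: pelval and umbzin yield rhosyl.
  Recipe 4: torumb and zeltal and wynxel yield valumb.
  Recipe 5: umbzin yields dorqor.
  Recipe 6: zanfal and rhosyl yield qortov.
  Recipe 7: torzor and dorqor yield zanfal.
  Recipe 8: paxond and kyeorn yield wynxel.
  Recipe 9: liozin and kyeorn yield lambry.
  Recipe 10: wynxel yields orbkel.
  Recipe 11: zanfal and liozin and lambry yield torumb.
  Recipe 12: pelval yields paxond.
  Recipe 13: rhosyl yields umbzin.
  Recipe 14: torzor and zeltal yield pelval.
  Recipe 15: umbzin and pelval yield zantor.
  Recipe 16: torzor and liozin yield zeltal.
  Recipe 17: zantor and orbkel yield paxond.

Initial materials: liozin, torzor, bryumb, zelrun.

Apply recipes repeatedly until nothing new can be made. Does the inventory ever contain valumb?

Yes

torzor and liozin → zeltal (Recipe 16).
zeltal and zelrun → kyeorn (Recipe 2).
Using Recipe 14, torzor and zeltal make pelval.
liozin and kyeorn → lambry (Recipe 9).
Using Recipe 12, pelval makes paxond.
lambry and pelval → dorqor (Recipe 1).
paxond and kyeorn → wynxel (Recipe 8).
torzor and dorqor → zanfal (Recipe 7).
Using Recipe 11, zanfal, liozin, and lambry make torumb.
Using Recipe 4, torumb, zeltal, and wynxel make valumb.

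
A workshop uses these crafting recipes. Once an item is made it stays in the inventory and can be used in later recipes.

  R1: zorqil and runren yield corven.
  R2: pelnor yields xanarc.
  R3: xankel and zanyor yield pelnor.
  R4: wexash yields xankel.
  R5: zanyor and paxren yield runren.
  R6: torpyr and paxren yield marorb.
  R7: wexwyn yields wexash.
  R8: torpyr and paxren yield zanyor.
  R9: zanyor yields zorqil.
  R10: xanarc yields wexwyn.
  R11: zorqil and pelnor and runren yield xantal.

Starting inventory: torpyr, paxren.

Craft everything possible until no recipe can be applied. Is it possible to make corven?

Using R8, torpyr and paxren make zanyor.
Using R5, zanyor and paxren make runren.
zanyor → zorqil (R9).
zorqil and runren → corven (R1).

Yes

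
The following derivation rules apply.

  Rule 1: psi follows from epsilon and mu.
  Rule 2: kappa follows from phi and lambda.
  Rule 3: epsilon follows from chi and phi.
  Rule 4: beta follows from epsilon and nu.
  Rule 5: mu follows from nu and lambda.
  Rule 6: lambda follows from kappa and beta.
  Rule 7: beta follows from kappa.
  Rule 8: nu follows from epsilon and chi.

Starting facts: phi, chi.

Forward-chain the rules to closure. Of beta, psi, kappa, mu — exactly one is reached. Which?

beta

From chi and phi, Rule 3 gives epsilon.
From epsilon and chi, Rule 8 gives nu.
From epsilon and nu, Rule 4 gives beta.
kappa would need phi and lambda (Rule 2), but lambda is never established. mu would need nu and lambda (Rule 5), but lambda is never established. psi would need epsilon and mu (Rule 1), but mu is never established.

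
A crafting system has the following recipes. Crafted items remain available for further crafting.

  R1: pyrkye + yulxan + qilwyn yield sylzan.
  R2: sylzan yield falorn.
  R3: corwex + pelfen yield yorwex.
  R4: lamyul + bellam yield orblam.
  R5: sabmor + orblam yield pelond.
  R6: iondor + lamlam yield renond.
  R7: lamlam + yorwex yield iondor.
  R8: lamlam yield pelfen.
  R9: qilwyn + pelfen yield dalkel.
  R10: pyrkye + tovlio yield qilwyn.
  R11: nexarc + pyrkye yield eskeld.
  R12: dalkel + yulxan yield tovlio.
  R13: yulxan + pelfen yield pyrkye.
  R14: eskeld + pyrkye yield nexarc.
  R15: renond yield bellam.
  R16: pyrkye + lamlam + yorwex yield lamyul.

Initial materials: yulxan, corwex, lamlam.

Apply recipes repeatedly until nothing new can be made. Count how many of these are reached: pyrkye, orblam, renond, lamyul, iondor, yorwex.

lamlam → pelfen (R8).
yulxan + pelfen → pyrkye (R13).
Using R3, corwex and pelfen make yorwex.
lamlam + yorwex → iondor (R7).
pyrkye + lamlam + yorwex → lamyul (R16).
iondor + lamlam → renond (R6).
Using R15, renond makes bellam.
Using R4, lamyul and bellam make orblam.
pyrkye: reached.
orblam: reached.
renond: reached.
lamyul: reached.
iondor: reached.
yorwex: reached.
All 6 are reached.

6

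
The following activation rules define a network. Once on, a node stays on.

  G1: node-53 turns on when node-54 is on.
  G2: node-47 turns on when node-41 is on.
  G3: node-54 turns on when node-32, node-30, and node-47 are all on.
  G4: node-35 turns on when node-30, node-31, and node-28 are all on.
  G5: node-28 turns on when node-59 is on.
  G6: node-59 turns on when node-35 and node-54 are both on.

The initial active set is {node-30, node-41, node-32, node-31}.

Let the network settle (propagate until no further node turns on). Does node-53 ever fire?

node-41 is on, so node-47 turns on (G2).
node-32, node-30, and node-47 are on, so node-54 turns on (G3).
node-54 is on, so node-53 turns on (G1).

Yes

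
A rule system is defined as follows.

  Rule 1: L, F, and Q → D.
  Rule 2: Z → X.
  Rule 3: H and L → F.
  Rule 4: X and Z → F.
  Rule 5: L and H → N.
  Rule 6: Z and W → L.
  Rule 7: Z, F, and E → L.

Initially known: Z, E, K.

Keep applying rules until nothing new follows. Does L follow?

Yes

From Z, Rule 2 gives X.
X and Z hold, so F follows (Rule 4).
Z, F, and E hold, so L follows (Rule 7).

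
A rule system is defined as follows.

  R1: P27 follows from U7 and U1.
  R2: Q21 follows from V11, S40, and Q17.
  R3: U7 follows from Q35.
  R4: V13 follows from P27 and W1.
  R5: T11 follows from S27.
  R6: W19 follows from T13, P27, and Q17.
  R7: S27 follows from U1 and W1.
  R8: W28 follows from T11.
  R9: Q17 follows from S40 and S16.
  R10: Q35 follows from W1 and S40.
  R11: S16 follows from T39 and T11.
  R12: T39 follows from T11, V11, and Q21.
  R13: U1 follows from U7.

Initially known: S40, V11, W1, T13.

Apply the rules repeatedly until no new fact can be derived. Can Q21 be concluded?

No

Q21 would need V11, S40, and Q17 (R2), but Q17 is never established.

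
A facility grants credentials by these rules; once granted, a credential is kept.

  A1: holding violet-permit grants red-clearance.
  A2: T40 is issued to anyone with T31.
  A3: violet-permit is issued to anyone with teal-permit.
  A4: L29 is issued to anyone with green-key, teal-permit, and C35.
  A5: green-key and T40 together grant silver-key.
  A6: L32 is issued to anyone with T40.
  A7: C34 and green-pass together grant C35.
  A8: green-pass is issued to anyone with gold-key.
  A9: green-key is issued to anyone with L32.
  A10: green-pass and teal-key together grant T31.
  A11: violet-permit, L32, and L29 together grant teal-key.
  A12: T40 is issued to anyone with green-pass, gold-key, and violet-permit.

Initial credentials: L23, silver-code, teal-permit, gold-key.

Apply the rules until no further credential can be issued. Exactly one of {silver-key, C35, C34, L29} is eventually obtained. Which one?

silver-key

Holding gold-key grants green-pass (A8).
Holding teal-permit grants violet-permit (A3).
Holding green-pass, gold-key, and violet-permit grants T40 (A12).
Holding T40 grants L32 (A6).
Holding L32 grants green-key (A9).
Holding green-key and T40 grants silver-key (A5).
L29 would need green-key, teal-permit, and C35 (A4), but C35 is never granted. C35 would need C34 and green-pass (A7), but C34 is never granted. No rule produces C34, and it is not given.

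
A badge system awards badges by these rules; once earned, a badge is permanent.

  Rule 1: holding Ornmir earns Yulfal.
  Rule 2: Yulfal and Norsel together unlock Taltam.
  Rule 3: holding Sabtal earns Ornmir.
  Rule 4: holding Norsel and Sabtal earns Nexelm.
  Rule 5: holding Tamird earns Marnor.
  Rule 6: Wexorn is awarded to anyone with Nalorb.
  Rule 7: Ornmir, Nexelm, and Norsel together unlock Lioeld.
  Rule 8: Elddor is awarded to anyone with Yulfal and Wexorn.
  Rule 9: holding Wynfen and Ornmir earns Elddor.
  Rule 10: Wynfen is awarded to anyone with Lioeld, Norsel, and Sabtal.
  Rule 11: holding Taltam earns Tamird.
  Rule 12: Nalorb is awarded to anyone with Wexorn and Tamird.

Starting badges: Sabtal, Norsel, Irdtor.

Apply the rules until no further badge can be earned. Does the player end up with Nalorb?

No

Nalorb would need Wexorn and Tamird (Rule 12), but Wexorn is never earned.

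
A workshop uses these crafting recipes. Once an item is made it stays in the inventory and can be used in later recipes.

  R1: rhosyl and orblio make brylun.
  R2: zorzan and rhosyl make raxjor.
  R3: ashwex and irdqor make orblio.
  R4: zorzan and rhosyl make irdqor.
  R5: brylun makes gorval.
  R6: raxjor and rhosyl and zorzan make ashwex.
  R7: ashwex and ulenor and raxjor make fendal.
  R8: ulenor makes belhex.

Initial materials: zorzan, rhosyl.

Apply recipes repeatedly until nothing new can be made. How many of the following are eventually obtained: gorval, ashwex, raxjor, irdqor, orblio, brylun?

zorzan and rhosyl → raxjor (R2).
zorzan and rhosyl → irdqor (R4).
Using R6, raxjor, rhosyl, and zorzan make ashwex.
ashwex and irdqor → orblio (R3).
Using R1, rhosyl and orblio make brylun.
Using R5, brylun makes gorval.
gorval: reached.
ashwex: reached.
raxjor: reached.
irdqor: reached.
orblio: reached.
brylun: reached.
All 6 are reached.

6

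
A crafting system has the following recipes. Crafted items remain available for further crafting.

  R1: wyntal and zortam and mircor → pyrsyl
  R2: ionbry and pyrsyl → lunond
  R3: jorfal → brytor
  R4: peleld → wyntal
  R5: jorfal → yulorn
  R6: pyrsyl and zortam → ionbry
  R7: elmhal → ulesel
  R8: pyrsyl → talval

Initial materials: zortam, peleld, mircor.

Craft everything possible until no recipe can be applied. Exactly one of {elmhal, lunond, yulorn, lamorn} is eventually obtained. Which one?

peleld → wyntal (R4).
Using R1, wyntal, zortam, and mircor make pyrsyl.
pyrsyl and zortam → ionbry (R6).
Using R2, ionbry and pyrsyl make lunond.
yulorn would need jorfal (R5), but jorfal is never obtained. No rule produces lamorn, and it is not given. No rule produces elmhal, and it is not given.

lunond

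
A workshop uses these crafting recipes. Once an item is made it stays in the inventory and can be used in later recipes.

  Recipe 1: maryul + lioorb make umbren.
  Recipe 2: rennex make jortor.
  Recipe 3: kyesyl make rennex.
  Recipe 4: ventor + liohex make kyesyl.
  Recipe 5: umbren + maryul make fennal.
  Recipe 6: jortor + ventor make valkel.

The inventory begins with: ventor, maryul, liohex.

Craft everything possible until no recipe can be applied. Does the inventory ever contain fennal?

No

fennal would need umbren and maryul (Recipe 5), but umbren is never obtained.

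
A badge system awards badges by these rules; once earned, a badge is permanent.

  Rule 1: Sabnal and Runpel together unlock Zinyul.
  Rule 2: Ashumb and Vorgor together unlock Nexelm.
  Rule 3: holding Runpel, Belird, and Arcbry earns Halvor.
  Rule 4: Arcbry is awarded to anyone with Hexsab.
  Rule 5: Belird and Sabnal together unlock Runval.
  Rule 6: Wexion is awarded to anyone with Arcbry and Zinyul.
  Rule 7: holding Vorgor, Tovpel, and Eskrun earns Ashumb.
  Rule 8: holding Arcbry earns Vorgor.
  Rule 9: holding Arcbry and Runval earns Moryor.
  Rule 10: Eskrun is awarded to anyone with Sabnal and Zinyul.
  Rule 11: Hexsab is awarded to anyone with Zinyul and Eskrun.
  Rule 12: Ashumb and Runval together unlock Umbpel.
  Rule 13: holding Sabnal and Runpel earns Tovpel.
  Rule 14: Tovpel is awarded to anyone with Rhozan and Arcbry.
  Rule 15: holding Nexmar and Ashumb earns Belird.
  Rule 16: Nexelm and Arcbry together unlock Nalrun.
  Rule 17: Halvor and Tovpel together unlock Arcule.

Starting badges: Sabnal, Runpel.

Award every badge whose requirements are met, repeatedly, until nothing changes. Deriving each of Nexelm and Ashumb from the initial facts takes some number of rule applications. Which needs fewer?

Ashumb: With Sabnal and Runpel, Zinyul is earned (Rule 1). With Sabnal and Runpel, Tovpel is earned (Rule 13). With Sabnal and Zinyul, Eskrun is earned (Rule 10). With Zinyul and Eskrun, Hexsab is earned (Rule 11). With Hexsab, Arcbry is earned (Rule 4). With Arcbry, Vorgor is earned (Rule 8). With Vorgor, Tovpel, and Eskrun, Ashumb is earned (Rule 7). [7 rule applications]
Nexelm: With Sabnal and Runpel, Zinyul is earned (Rule 1). With Sabnal and Runpel, Tovpel is earned (Rule 13). With Sabnal and Zinyul, Eskrun is earned (Rule 10). With Zinyul and Eskrun, Hexsab is earned (Rule 11). With Hexsab, Arcbry is earned (Rule 4). With Arcbry, Vorgor is earned (Rule 8). With Vorgor, Tovpel, and Eskrun, Ashumb is earned (Rule 7). With Ashumb and Vorgor, Nexelm is earned (Rule 2). [8 rule applications]
Ashumb needs fewer.

Ashumb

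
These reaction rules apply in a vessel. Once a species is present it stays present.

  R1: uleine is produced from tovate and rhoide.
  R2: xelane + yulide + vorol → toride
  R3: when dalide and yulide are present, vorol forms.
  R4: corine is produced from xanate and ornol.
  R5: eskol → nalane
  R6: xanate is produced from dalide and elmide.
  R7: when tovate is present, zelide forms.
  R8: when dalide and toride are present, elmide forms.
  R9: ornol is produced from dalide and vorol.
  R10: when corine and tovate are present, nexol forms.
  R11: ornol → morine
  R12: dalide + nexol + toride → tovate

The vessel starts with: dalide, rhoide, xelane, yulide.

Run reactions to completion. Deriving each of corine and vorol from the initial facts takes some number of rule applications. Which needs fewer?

vorol: dalide and yulide present → vorol forms (R3). [1 rule application]
corine: dalide and yulide present → vorol forms (R3). xelane, yulide, and vorol present → toride forms (R2). dalide and vorol present → ornol forms (R9). dalide and toride present → elmide forms (R8). dalide and elmide present → xanate forms (R6). xanate and ornol present → corine forms (R4). [6 rule applications]
vorol needs fewer.

vorol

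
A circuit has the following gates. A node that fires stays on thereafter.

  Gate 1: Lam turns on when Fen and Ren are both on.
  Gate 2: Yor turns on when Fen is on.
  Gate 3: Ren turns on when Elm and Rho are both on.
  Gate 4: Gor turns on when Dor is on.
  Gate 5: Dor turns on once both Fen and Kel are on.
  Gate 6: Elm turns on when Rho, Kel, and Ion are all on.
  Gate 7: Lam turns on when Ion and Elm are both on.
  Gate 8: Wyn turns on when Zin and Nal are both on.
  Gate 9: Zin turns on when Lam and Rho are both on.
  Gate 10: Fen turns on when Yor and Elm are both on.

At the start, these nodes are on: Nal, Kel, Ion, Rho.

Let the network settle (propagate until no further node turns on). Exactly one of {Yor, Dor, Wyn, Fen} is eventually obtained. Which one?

Wyn

Gate 6: Rho, Kel, and Ion on → Elm on.
Gate 7: Ion and Elm on → Lam on.
Lam and Rho are on, so Zin turns on (Gate 9).
Zin and Nal are on, so Wyn turns on (Gate 8).
Yor would need Fen (Gate 2), but Fen never turns on. Fen would need Yor and Elm (Gate 10), but Yor never turns on. Dor would need Fen and Kel (Gate 5), but Fen never turns on.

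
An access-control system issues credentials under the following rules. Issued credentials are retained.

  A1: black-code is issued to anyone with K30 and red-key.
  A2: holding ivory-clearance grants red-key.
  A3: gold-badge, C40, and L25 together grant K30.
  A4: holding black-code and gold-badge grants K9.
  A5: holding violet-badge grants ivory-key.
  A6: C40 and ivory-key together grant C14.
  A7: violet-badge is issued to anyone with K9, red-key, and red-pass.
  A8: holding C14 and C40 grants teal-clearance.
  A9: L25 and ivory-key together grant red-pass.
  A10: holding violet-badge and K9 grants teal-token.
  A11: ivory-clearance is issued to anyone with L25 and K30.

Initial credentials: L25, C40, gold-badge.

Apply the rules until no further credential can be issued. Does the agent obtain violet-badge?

violet-badge would need K9, red-key, and red-pass (A7), but red-pass is never granted.

No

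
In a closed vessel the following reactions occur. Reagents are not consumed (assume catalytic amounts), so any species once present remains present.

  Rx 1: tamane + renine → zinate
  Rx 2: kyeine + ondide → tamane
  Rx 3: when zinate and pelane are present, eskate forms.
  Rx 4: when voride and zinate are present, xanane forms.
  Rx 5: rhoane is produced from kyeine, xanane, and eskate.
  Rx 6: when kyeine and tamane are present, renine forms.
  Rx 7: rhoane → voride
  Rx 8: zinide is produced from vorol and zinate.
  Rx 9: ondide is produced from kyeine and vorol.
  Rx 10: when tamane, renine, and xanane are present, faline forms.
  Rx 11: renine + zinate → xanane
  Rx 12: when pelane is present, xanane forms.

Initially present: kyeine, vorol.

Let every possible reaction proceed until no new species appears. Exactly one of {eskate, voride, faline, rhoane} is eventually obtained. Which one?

kyeine and vorol present → ondide forms (Rx 9).
kyeine and ondide present → tamane forms (Rx 2).
kyeine and tamane present → renine forms (Rx 6).
tamane and renine present → zinate forms (Rx 1).
renine and zinate present → xanane forms (Rx 11).
tamane, renine, and xanane present → faline forms (Rx 10).
eskate would need zinate and pelane (Rx 3), but pelane never forms. rhoane would need kyeine, xanane, and eskate (Rx 5), but eskate never forms. voride would need rhoane (Rx 7), but rhoane never forms.

faline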